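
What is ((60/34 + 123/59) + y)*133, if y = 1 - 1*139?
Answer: -17895549/1003 ≈ -17842.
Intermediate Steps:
y = -138 (y = 1 - 139 = -138)
((60/34 + 123/59) + y)*133 = ((60/34 + 123/59) - 138)*133 = ((60*(1/34) + 123*(1/59)) - 138)*133 = ((30/17 + 123/59) - 138)*133 = (3861/1003 - 138)*133 = -134553/1003*133 = -17895549/1003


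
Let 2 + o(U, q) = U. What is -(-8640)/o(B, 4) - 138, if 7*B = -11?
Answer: -12786/5 ≈ -2557.2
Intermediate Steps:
B = -11/7 (B = (1/7)*(-11) = -11/7 ≈ -1.5714)
o(U, q) = -2 + U
-(-8640)/o(B, 4) - 138 = -(-8640)/(-2 - 11/7) - 138 = -(-8640)/(-25/7) - 138 = -(-8640)*(-7)/25 - 138 = -120*504/25 - 138 = -12096/5 - 138 = -12786/5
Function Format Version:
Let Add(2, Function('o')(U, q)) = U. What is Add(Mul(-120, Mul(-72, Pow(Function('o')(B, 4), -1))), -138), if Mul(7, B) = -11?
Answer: Rational(-12786, 5) ≈ -2557.2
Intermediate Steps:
B = Rational(-11, 7) (B = Mul(Rational(1, 7), -11) = Rational(-11, 7) ≈ -1.5714)
Function('o')(U, q) = Add(-2, U)
Add(Mul(-120, Mul(-72, Pow(Function('o')(B, 4), -1))), -138) = Add(Mul(-120, Mul(-72, Pow(Add(-2, Rational(-11, 7)), -1))), -138) = Add(Mul(-120, Mul(-72, Pow(Rational(-25, 7), -1))), -138) = Add(Mul(-120, Mul(-72, Rational(-7, 25))), -138) = Add(Mul(-120, Rational(504, 25)), -138) = Add(Rational(-12096, 5), -138) = Rational(-12786, 5)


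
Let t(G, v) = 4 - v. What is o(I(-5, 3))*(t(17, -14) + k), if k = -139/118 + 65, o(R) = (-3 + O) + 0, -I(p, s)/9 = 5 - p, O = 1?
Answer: -9655/59 ≈ -163.64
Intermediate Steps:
I(p, s) = -45 + 9*p (I(p, s) = -9*(5 - p) = -45 + 9*p)
o(R) = -2 (o(R) = (-3 + 1) + 0 = -2 + 0 = -2)
k = 7531/118 (k = -139*1/118 + 65 = -139/118 + 65 = 7531/118 ≈ 63.822)
o(I(-5, 3))*(t(17, -14) + k) = -2*((4 - 1*(-14)) + 7531/118) = -2*((4 + 14) + 7531/118) = -2*(18 + 7531/118) = -2*9655/118 = -9655/59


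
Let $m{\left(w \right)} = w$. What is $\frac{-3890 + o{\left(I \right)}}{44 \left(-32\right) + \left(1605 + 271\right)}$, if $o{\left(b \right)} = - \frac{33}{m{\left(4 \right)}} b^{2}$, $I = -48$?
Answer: $- \frac{11449}{234} \approx -48.927$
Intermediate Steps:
$o{\left(b \right)} = - \frac{33 b^{2}}{4}$ ($o{\left(b \right)} = - \frac{33}{4} b^{2} = \left(-33\right) \frac{1}{4} b^{2} = - \frac{33 b^{2}}{4}$)
$\frac{-3890 + o{\left(I \right)}}{44 \left(-32\right) + \left(1605 + 271\right)} = \frac{-3890 - \frac{33 \left(-48\right)^{2}}{4}}{44 \left(-32\right) + \left(1605 + 271\right)} = \frac{-3890 - 19008}{-1408 + 1876} = \frac{-3890 - 19008}{468} = \left(-22898\right) \frac{1}{468} = - \frac{11449}{234}$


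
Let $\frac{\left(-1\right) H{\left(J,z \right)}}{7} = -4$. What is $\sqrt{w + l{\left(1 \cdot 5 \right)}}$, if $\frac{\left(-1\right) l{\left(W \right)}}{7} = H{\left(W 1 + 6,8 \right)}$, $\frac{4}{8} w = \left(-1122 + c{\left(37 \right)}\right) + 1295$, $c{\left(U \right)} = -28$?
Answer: $\sqrt{94} \approx 9.6954$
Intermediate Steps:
$H{\left(J,z \right)} = 28$ ($H{\left(J,z \right)} = \left(-7\right) \left(-4\right) = 28$)
$w = 290$ ($w = 2 \left(\left(-1122 - 28\right) + 1295\right) = 2 \left(-1150 + 1295\right) = 2 \cdot 145 = 290$)
$l{\left(W \right)} = -196$ ($l{\left(W \right)} = \left(-7\right) 28 = -196$)
$\sqrt{w + l{\left(1 \cdot 5 \right)}} = \sqrt{290 - 196} = \sqrt{94}$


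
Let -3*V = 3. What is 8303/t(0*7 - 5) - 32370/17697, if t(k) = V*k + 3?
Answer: 48893077/47192 ≈ 1036.0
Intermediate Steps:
V = -1 (V = -⅓*3 = -1)
t(k) = 3 - k (t(k) = -k + 3 = 3 - k)
8303/t(0*7 - 5) - 32370/17697 = 8303/(3 - (0*7 - 5)) - 32370/17697 = 8303/(3 - (0 - 5)) - 32370*1/17697 = 8303/(3 - 1*(-5)) - 10790/5899 = 8303/(3 + 5) - 10790/5899 = 8303/8 - 10790/5899 = 48893077/47192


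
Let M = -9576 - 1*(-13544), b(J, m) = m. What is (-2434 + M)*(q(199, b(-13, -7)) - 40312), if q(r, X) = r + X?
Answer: -61544080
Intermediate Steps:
M = 3968 (M = -9576 + 13544 = 3968)
q(r, X) = X + r
(-2434 + M)*(q(199, b(-13, -7)) - 40312) = (-2434 + 3968)*((-7 + 199) - 40312) = 1534*(192 - 40312) = 1534*(-40120) = -61544080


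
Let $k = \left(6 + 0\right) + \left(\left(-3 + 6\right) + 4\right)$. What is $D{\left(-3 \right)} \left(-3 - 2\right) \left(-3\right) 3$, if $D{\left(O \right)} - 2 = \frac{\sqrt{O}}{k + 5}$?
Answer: $90 + \frac{5 i \sqrt{3}}{2} \approx 90.0 + 4.3301 i$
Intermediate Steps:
$k = 13$ ($k = 6 + \left(3 + 4\right) = 6 + 7 = 13$)
$D{\left(O \right)} = 2 + \frac{\sqrt{O}}{18}$ ($D{\left(O \right)} = 2 + \frac{\sqrt{O}}{13 + 5} = 2 + \frac{\sqrt{O}}{18}$)
$D{\left(-3 \right)} \left(-3 - 2\right) \left(-3\right) 3 = \left(2 + \frac{\sqrt{-3}}{18}\right) \left(-3 - 2\right) \left(-3\right) 3 = \left(2 + \frac{i \sqrt{3}}{18}\right) \left(\left(-5\right) \left(-3\right)\right) 3 = \left(2 + \frac{i \sqrt{3}}{18}\right) 15 \cdot 3 = \left(30 + \frac{5 i \sqrt{3}}{6}\right) 3 = 90 + \frac{5 i \sqrt{3}}{2}$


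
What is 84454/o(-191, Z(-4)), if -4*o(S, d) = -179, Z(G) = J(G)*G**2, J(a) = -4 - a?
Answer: 337816/179 ≈ 1887.2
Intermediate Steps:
Z(G) = G**2*(-4 - G) (Z(G) = (-4 - G)*G**2 = G**2*(-4 - G))
o(S, d) = 179/4 (o(S, d) = -1/4*(-179) = 179/4)
84454/o(-191, Z(-4)) = 84454/(179/4) = 84454*(4/179) = 337816/179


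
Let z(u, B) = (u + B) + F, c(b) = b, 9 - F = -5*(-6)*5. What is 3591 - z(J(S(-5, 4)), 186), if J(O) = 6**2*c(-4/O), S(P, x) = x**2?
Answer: 3555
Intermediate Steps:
F = -141 (F = 9 - (-5*(-6))*5 = 9 - 30*5 = 9 - 1*150 = 9 - 150 = -141)
J(O) = -144/O (J(O) = 6**2*(-4/O) = 36*(-4/O) = -144/O)
z(u, B) = -141 + B + u (z(u, B) = (u + B) - 141 = (B + u) - 141 = -141 + B + u)
3591 - z(J(S(-5, 4)), 186) = 3591 - (-141 + 186 - 144/(4**2)) = 3591 - (-141 + 186 - 144/16) = 3591 - (-141 + 186 - 144*1/16) = 3591 - (-141 + 186 - 9) = 3591 - 1*36 = 3591 - 36 = 3555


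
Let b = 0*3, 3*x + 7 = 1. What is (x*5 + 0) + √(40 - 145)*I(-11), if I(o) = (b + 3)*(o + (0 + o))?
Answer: -10 - 66*I*√105 ≈ -10.0 - 676.3*I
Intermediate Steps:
x = -2 (x = -7/3 + (⅓)*1 = -7/3 + ⅓ = -2)
b = 0
I(o) = 6*o (I(o) = (0 + 3)*(o + (0 + o)) = 3*(o + o) = 3*(2*o) = 6*o)
(x*5 + 0) + √(40 - 145)*I(-11) = (-2*5 + 0) + √(40 - 145)*(6*(-11)) = (-10 + 0) + √(-105)*(-66) = -10 + (I*√105)*(-66) = -10 - 66*I*√105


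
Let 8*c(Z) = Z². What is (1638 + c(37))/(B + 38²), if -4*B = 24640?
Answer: -14473/37728 ≈ -0.38361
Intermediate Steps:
B = -6160 (B = -¼*24640 = -6160)
c(Z) = Z²/8
(1638 + c(37))/(B + 38²) = (1638 + (⅛)*37²)/(-6160 + 38²) = (1638 + (⅛)*1369)/(-6160 + 1444) = (1638 + 1369/8)/(-4716) = (14473/8)*(-1/4716) = -14473/37728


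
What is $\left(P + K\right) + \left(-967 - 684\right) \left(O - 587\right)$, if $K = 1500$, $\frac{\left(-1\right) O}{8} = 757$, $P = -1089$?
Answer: $10968004$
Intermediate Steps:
$O = -6056$ ($O = \left(-8\right) 757 = -6056$)
$\left(P + K\right) + \left(-967 - 684\right) \left(O - 587\right) = \left(-1089 + 1500\right) + \left(-967 - 684\right) \left(-6056 - 587\right) = 411 - -10967593 = 411 + 10967593 = 10968004$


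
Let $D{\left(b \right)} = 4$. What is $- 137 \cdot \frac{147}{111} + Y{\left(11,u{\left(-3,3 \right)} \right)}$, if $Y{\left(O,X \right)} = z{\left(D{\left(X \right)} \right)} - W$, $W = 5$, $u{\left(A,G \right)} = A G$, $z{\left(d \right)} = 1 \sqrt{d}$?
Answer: $- \frac{6824}{37} \approx -184.43$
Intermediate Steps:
$z{\left(d \right)} = \sqrt{d}$
$Y{\left(O,X \right)} = -3$ ($Y{\left(O,X \right)} = \sqrt{4} - 5 = 2 - 5 = -3$)
$- 137 \cdot \frac{147}{111} + Y{\left(11,u{\left(-3,3 \right)} \right)} = - 137 \cdot \frac{147}{111} - 3 = - 137 \cdot 147 \cdot \frac{1}{111} - 3 = \left(-137\right) \frac{49}{37} - 3 = - \frac{6713}{37} - 3 = - \frac{6824}{37}$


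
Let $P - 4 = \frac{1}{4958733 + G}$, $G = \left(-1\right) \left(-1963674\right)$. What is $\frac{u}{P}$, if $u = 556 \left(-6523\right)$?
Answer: $- \frac{2282372967156}{2517239} \approx -9.067 \cdot 10^{5}$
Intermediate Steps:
$G = 1963674$
$P = \frac{27689629}{6922407}$ ($P = 4 + \frac{1}{4958733 + 1963674} = 4 + \frac{1}{6922407} = \frac{27689629}{6922407} \approx 4.0$)
$u = -3626788$
$\frac{u}{P} = - \frac{3626788}{\frac{27689629}{6922407}} = \left(-3626788\right) \frac{6922407}{27689629} = - \frac{2282372967156}{2517239}$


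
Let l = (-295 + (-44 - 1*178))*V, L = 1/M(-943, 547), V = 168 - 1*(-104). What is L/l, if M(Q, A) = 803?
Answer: -1/112921072 ≈ -8.8557e-9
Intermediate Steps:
V = 272 (V = 168 + 104 = 272)
L = 1/803 ≈ 0.0012453
l = -140624 (l = (-295 + (-44 - 1*178))*272 = (-295 + (-44 - 178))*272 = (-295 - 222)*272 = -517*272 = -140624)
L/l = (1/803)/(-140624) = (1/803)*(-1/140624) = -1/112921072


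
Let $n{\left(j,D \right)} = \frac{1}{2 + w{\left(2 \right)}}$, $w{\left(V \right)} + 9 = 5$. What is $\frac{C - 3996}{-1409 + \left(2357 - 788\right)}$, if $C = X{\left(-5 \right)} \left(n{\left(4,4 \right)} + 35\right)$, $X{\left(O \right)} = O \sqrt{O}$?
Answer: $- \frac{999}{40} - \frac{69 i \sqrt{5}}{64} \approx -24.975 - 2.4108 i$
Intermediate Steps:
$X{\left(O \right)} = O^{\frac{3}{2}}$
$w{\left(V \right)} = -4$ ($w{\left(V \right)} = -9 + 5 = -4$)
$n{\left(j,D \right)} = - \frac{1}{2}$ ($n{\left(j,D \right)} = \frac{1}{2 - 4} = \frac{1}{-2} = - \frac{1}{2}$)
$C = - \frac{345 i \sqrt{5}}{2}$ ($C = \left(-5\right)^{\frac{3}{2}} \left(- \frac{1}{2} + 35\right) = - 5 i \sqrt{5} \cdot \frac{69}{2} = - \frac{345 i \sqrt{5}}{2} \approx - 385.72 i$)
$\frac{C - 3996}{-1409 + \left(2357 - 788\right)} = \frac{- \frac{345 i \sqrt{5}}{2} - 3996}{-1409 + \left(2357 - 788\right)} = \frac{-3996 - \frac{345 i \sqrt{5}}{2}}{-1409 + 1569} = \frac{-3996 - \frac{345 i \sqrt{5}}{2}}{160} = \left(-3996 - \frac{345 i \sqrt{5}}{2}\right) \frac{1}{160} = - \frac{999}{40} - \frac{69 i \sqrt{5}}{64}$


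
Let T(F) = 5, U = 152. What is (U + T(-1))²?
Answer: 24649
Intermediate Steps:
(U + T(-1))² = (152 + 5)² = 157² = 24649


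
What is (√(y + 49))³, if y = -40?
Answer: 27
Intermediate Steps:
(√(y + 49))³ = (√(-40 + 49))³ = (√9)³ = 3³ = 27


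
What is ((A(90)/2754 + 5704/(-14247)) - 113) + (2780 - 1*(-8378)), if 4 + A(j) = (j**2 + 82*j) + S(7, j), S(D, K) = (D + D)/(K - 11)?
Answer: 1902886293904/172203489 ≈ 11050.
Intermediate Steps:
S(D, K) = 2*D/(-11 + K) (S(D, K) = (2*D)/(-11 + K) = 2*D/(-11 + K))
A(j) = -4 + j**2 + 14/(-11 + j) + 82*j (A(j) = -4 + ((j**2 + 82*j) + 2*7/(-11 + j)) = -4 + ((j**2 + 82*j) + 14/(-11 + j)) = -4 + (j**2 + 14/(-11 + j) + 82*j) = -4 + j**2 + 14/(-11 + j) + 82*j)
((A(90)/2754 + 5704/(-14247)) - 113) + (2780 - 1*(-8378)) = ((((14 + (-11 + 90)*(-4 + 90**2 + 82*90))/(-11 + 90))/2754 + 5704/(-14247)) - 113) + (2780 - 1*(-8378)) = ((((14 + 79*(-4 + 8100 + 7380))/79)*(1/2754) + 5704*(-1/14247)) - 113) + (2780 + 8378) = ((((14 + 79*15476)/79)*(1/2754) - 5704/14247) - 113) + 11158 = ((((14 + 1222604)/79)*(1/2754) - 5704/14247) - 113) + 11158 = ((((1/79)*1222618)*(1/2754) - 5704/14247) - 113) + 11158 = (((1222618/79)*(1/2754) - 5704/14247) - 113) + 11158 = ((611309/108783 - 5704/14247) - 113) + 11158 = (898757899/172203489 - 113) + 11158 = -18560236358/172203489 + 11158 = 1902886293904/172203489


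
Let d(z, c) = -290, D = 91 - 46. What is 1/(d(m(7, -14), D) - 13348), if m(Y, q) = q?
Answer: -1/13638 ≈ -7.3325e-5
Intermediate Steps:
D = 45
1/(d(m(7, -14), D) - 13348) = 1/(-290 - 13348) = 1/(-13638) = -1/13638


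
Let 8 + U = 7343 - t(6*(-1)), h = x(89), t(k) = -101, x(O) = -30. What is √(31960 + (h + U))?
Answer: 81*√6 ≈ 198.41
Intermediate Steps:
h = -30
U = 7436 (U = -8 + (7343 - 1*(-101)) = -8 + (7343 + 101) = -8 + 7444 = 7436)
√(31960 + (h + U)) = √(31960 + (-30 + 7436)) = √(31960 + 7406) = √39366 = 81*√6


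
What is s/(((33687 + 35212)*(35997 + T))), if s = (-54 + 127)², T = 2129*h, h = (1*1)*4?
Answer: 5329/3066901187 ≈ 1.7376e-6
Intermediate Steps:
h = 4 (h = 1*4 = 4)
T = 8516 (T = 2129*4 = 8516)
s = 5329 (s = 73² = 5329)
s/(((33687 + 35212)*(35997 + T))) = 5329/(((33687 + 35212)*(35997 + 8516))) = 5329/((68899*44513)) = 5329/3066901187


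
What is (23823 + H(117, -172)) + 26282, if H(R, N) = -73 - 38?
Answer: 49994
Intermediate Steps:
H(R, N) = -111
(23823 + H(117, -172)) + 26282 = (23823 - 111) + 26282 = 23712 + 26282 = 49994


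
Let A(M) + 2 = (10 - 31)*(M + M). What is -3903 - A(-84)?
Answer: -7429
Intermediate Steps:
A(M) = -2 - 42*M (A(M) = -2 + (10 - 31)*(M + M) = -2 - 42*M)
-3903 - A(-84) = -3903 - (-2 - 42*(-84)) = -3903 - (-2 + 3528) = -3903 - 1*3526 = -3903 - 3526 = -7429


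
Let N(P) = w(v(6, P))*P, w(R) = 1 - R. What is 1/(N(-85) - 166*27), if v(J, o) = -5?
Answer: -1/4992 ≈ -0.00020032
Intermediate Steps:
N(P) = 6*P (N(P) = (1 - 1*(-5))*P = (1 + 5)*P = 6*P)
1/(N(-85) - 166*27) = 1/(6*(-85) - 166*27) = 1/(-510 - 4482) = 1/(-4992) = -1/4992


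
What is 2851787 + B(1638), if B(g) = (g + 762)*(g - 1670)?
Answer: 2774987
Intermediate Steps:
B(g) = (-1670 + g)*(762 + g) (B(g) = (762 + g)*(-1670 + g) = (-1670 + g)*(762 + g))
2851787 + B(1638) = 2851787 + (-1272540 + 1638² - 908*1638) = 2851787 + (-1272540 + 2683044 - 1487304) = 2851787 - 76800 = 2774987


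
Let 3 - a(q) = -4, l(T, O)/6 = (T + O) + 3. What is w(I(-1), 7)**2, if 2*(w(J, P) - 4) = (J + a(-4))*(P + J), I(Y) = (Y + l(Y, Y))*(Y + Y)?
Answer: 289/4 ≈ 72.250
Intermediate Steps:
l(T, O) = 18 + 6*O + 6*T (l(T, O) = 6*((T + O) + 3) = 6*((O + T) + 3) = 6*(3 + O + T) = 18 + 6*O + 6*T)
a(q) = 7 (a(q) = 3 - 1*(-4) = 3 + 4 = 7)
I(Y) = 2*Y*(18 + 13*Y) (I(Y) = (Y + (18 + 6*Y + 6*Y))*(Y + Y) = (Y + (18 + 12*Y))*(2*Y) = (18 + 13*Y)*(2*Y) = 2*Y*(18 + 13*Y))
w(J, P) = 4 + (7 + J)*(J + P)/2 (w(J, P) = 4 + ((J + 7)*(P + J))/2 = 4 + ((7 + J)*(J + P))/2 = 4 + (7 + J)*(J + P)/2)
w(I(-1), 7)**2 = (4 + (2*(-1)*(18 + 13*(-1)))**2/2 + 7*(2*(-1)*(18 + 13*(-1)))/2 + (7/2)*7 + (1/2)*(2*(-1)*(18 + 13*(-1)))*7)**2 = (4 + (2*(-1)*(18 - 13))**2/2 + 7*(2*(-1)*(18 - 13))/2 + 49/2 + (1/2)*(2*(-1)*(18 - 13))*7)**2 = (4 + (2*(-1)*5)**2/2 + 7*(2*(-1)*5)/2 + 49/2 + (1/2)*(2*(-1)*5)*7)**2 = (4 + (1/2)*(-10)**2 + (7/2)*(-10) + 49/2 + (1/2)*(-10)*7)**2 = (4 + (1/2)*100 - 35 + 49/2 - 35)**2 = (4 + 50 - 35 + 49/2 - 35)**2 = (17/2)**2 = 289/4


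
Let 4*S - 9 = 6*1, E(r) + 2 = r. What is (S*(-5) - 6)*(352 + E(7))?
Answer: -35343/4 ≈ -8835.8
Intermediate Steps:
E(r) = -2 + r
S = 15/4 (S = 9/4 + (6*1)/4 = 9/4 + (¼)*6 = 9/4 + 3/2 = 15/4 ≈ 3.7500)
(S*(-5) - 6)*(352 + E(7)) = ((15/4)*(-5) - 6)*(352 + (-2 + 7)) = (-75/4 - 6)*(352 + 5) = -99/4*357 = -35343/4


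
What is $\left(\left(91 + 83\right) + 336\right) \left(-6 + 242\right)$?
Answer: $120360$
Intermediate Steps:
$\left(\left(91 + 83\right) + 336\right) \left(-6 + 242\right) = \left(174 + 336\right) 236 = 510 \cdot 236 = 120360$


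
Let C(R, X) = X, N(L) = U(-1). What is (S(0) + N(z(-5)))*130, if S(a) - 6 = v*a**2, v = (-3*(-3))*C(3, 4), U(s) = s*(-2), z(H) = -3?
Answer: 1040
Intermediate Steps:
U(s) = -2*s
N(L) = 2 (N(L) = -2*(-1) = 2)
v = 36 (v = -3*(-3)*4 = 9*4 = 36)
S(a) = 6 + 36*a**2
(S(0) + N(z(-5)))*130 = ((6 + 36*0**2) + 2)*130 = ((6 + 36*0) + 2)*130 = ((6 + 0) + 2)*130 = (6 + 2)*130 = 8*130 = 1040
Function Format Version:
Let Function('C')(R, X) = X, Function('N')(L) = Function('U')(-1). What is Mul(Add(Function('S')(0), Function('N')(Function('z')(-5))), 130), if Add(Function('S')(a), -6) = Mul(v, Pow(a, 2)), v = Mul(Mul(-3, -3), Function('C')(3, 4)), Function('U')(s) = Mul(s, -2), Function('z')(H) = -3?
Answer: 1040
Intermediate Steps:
Function('U')(s) = Mul(-2, s)
Function('N')(L) = 2 (Function('N')(L) = Mul(-2, -1) = 2)
v = 36 (v = Mul(Mul(-3, -3), 4) = Mul(9, 4) = 36)
Function('S')(a) = Add(6, Mul(36, Pow(a, 2)))
Mul(Add(Function('S')(0), Function('N')(Function('z')(-5))), 130) = Mul(Add(Add(6, Mul(36, Pow(0, 2))), 2), 130) = Mul(Add(Add(6, Mul(36, 0)), 2), 130) = Mul(Add(Add(6, 0), 2), 130) = Mul(Add(6, 2), 130) = Mul(8, 130) = 1040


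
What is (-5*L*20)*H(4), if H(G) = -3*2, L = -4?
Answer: -2400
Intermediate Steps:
H(G) = -6
(-5*L*20)*H(4) = (-5*(-4)*20)*(-6) = (20*20)*(-6) = 400*(-6) = -2400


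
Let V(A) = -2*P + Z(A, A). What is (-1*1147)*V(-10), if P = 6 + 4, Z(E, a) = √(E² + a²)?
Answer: 22940 - 11470*√2 ≈ 6719.0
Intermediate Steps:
P = 10
V(A) = -20 + √2*√(A²) (V(A) = -2*10 + √(A² + A²) = -20 + √(2*A²) = -20 + √2*√(A²))
(-1*1147)*V(-10) = (-1*1147)*(-20 + √2*√((-10)²)) = -1147*(-20 + √2*√100) = -1147*(-20 + √2*10) = -1147*(-20 + 10*√2) = 22940 - 11470*√2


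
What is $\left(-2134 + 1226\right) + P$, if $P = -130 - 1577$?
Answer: $-2615$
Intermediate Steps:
$P = -1707$ ($P = -130 - 1577 = -1707$)
$\left(-2134 + 1226\right) + P = \left(-2134 + 1226\right) - 1707 = -908 - 1707 = -2615$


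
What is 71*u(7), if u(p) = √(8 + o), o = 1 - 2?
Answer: 71*√7 ≈ 187.85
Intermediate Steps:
o = -1
u(p) = √7 (u(p) = √(8 - 1) = √7)
71*u(7) = 71*√7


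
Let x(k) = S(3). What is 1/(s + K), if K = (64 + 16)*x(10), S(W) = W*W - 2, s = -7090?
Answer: -1/6530 ≈ -0.00015314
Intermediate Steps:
S(W) = -2 + W² (S(W) = W² - 2 = -2 + W²)
x(k) = 7 (x(k) = -2 + 3² = -2 + 9 = 7)
K = 560 (K = (64 + 16)*7 = 80*7 = 560)
1/(s + K) = 1/(-7090 + 560) = 1/(-6530) = -1/6530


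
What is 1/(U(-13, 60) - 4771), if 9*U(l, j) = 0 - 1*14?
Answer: -9/42953 ≈ -0.00020953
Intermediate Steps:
U(l, j) = -14/9 (U(l, j) = (0 - 1*14)/9 = (0 - 14)/9 = (⅑)*(-14) = -14/9)
1/(U(-13, 60) - 4771) = 1/(-14/9 - 4771) = 1/(-42953/9) = -9/42953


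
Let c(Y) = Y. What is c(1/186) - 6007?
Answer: -1117301/186 ≈ -6007.0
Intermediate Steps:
c(1/186) - 6007 = 1/186 - 6007 = -1117301/186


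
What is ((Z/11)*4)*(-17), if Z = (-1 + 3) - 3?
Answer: 68/11 ≈ 6.1818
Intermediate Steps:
Z = -1 (Z = 2 - 3 = -1)
((Z/11)*4)*(-17) = (-1/11*4)*(-17) = (-1*1/11*4)*(-17) = -1/11*4*(-17) = -4/11*(-17) = 68/11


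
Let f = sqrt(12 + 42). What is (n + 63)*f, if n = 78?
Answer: 423*sqrt(6) ≈ 1036.1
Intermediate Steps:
f = 3*sqrt(6) (f = sqrt(54) = 3*sqrt(6) ≈ 7.3485)
(n + 63)*f = (78 + 63)*(3*sqrt(6)) = 141*(3*sqrt(6)) = 423*sqrt(6)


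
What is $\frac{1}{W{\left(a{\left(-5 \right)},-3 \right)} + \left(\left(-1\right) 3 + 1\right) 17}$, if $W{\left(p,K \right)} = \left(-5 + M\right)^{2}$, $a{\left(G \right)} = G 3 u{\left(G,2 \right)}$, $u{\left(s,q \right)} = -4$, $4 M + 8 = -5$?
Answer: $\frac{16}{545} \approx 0.029358$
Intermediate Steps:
$M = - \frac{13}{4}$ ($M = -2 + \frac{1}{4} \left(-5\right) = -2 - \frac{5}{4} = - \frac{13}{4} \approx -3.25$)
$a{\left(G \right)} = - 12 G$ ($a{\left(G \right)} = G 3 \left(-4\right) = 3 G \left(-4\right) = - 12 G$)
$W{\left(p,K \right)} = \frac{1089}{16}$ ($W{\left(p,K \right)} = \left(-5 - \frac{13}{4}\right)^{2} = \left(- \frac{33}{4}\right)^{2} = \frac{1089}{16}$)
$\frac{1}{W{\left(a{\left(-5 \right)},-3 \right)} + \left(\left(-1\right) 3 + 1\right) 17} = \frac{1}{\frac{1089}{16} + \left(\left(-1\right) 3 + 1\right) 17} = \frac{1}{\frac{1089}{16} + \left(-3 + 1\right) 17} = \frac{1}{\frac{1089}{16} - 34} = \frac{1}{\frac{545}{16}} = \frac{16}{545}$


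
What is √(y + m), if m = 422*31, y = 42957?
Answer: √56039 ≈ 236.73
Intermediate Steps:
m = 13082
√(y + m) = √(42957 + 13082) = √56039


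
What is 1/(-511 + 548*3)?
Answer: 1/1133 ≈ 0.00088261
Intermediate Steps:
1/(-511 + 548*3) = 1/(-511 + 1644) = 1/1133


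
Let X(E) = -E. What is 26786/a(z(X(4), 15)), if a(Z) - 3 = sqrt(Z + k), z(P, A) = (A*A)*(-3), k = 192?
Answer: 13393/82 - 13393*I*sqrt(483)/246 ≈ 163.33 - 1196.5*I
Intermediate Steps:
z(P, A) = -3*A**2 (z(P, A) = A**2*(-3) = -3*A**2)
a(Z) = 3 + sqrt(192 + Z) (a(Z) = 3 + sqrt(Z + 192) = 3 + sqrt(192 + Z))
26786/a(z(X(4), 15)) = 26786/(3 + sqrt(192 - 3*15**2)) = 26786/(3 + sqrt(192 - 3*225)) = 26786/(3 + sqrt(192 - 675)) = 26786/(3 + sqrt(-483)) = 26786/(3 + I*sqrt(483))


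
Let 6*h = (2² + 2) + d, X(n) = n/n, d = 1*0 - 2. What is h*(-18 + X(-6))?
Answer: -34/3 ≈ -11.333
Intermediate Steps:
d = -2 (d = 0 - 2 = -2)
X(n) = 1
h = ⅔ (h = ((2² + 2) - 2)/6 = ((4 + 2) - 2)/6 = (6 - 2)/6 = (⅙)*4 = ⅔ ≈ 0.66667)
h*(-18 + X(-6)) = 2*(-18 + 1)/3 = (⅔)*(-17) = -34/3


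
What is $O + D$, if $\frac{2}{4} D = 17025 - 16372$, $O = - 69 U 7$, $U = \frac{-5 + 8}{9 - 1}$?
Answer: $\frac{8999}{8} \approx 1124.9$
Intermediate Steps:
$U = \frac{3}{8} \approx 0.375$
$O = - \frac{1449}{8}$ ($O = - 69 \cdot \frac{3}{8} \cdot 7 = \left(-69\right) \frac{21}{8} = - \frac{1449}{8} \approx -181.13$)
$D = 1306$ ($D = 2 \left(17025 - 16372\right) = 2 \cdot 653 = 1306$)
$O + D = - \frac{1449}{8} + 1306 = \frac{8999}{8}$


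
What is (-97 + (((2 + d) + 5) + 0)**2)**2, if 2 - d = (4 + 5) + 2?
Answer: 8649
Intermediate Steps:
d = -9 (d = 2 - ((4 + 5) + 2) = 2 - (9 + 2) = 2 - 1*11 = 2 - 11 = -9)
(-97 + (((2 + d) + 5) + 0)**2)**2 = (-97 + (((2 - 9) + 5) + 0)**2)**2 = (-97 + ((-7 + 5) + 0)**2)**2 = (-97 + (-2 + 0)**2)**2 = (-97 + (-2)**2)**2 = (-97 + 4)**2 = (-93)**2 = 8649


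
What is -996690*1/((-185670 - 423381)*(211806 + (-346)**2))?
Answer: 166115/33652300937 ≈ 4.9362e-6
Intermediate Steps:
-996690*1/((-185670 - 423381)*(211806 + (-346)**2)) = -996690*(-1/(609051*(211806 + 119716))) = -996690/((-609051*331522)) = -996690/(-201913805622) = -996690*(-1/201913805622) = 166115/33652300937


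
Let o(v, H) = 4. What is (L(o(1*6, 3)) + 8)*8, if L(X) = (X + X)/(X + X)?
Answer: 72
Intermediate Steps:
L(X) = 1 (L(X) = (2*X)/((2*X)) = (2*X)*(1/(2*X)) = 1)
(L(o(1*6, 3)) + 8)*8 = (1 + 8)*8 = 9*8 = 72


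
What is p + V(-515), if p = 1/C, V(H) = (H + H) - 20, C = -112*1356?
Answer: -159465601/151872 ≈ -1050.0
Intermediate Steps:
C = -151872
V(H) = -20 + 2*H (V(H) = 2*H - 20 = -20 + 2*H)
p = -1/151872 (p = 1/(-151872) = -1/151872 ≈ -6.5845e-6)
p + V(-515) = -1/151872 + (-20 + 2*(-515)) = -1/151872 + (-20 - 1030) = -1/151872 - 1050 = -159465601/151872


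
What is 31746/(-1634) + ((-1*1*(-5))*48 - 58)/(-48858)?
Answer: -387835864/19958493 ≈ -19.432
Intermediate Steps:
31746/(-1634) + ((-1*1*(-5))*48 - 58)/(-48858) = 31746*(-1/1634) + (-1*(-5)*48 - 58)*(-1/48858) = -15873/817 + (5*48 - 58)*(-1/48858) = -15873/817 + (240 - 58)*(-1/48858) = -15873/817 + 182*(-1/48858) = -15873/817 - 91/24429 = -387835864/19958493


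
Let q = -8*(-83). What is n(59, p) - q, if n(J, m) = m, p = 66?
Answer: -598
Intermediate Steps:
q = 664
n(59, p) - q = 66 - 1*664 = 66 - 664 = -598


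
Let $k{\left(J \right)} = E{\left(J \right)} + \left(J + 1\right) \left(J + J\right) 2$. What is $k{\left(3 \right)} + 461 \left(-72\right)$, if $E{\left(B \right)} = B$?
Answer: $-33141$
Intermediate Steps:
$k{\left(J \right)} = J + 4 J \left(1 + J\right)$ ($k{\left(J \right)} = J + \left(J + 1\right) \left(J + J\right) 2 = J + \left(1 + J\right) 2 J 2 = J + 2 J \left(1 + J\right) 2 = J + 4 J \left(1 + J\right)$)
$k{\left(3 \right)} + 461 \left(-72\right) = 3 \left(5 + 4 \cdot 3\right) + 461 \left(-72\right) = 3 \left(5 + 12\right) - 33192 = 3 \cdot 17 - 33192 = 51 - 33192 = -33141$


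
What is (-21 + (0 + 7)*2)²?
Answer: 49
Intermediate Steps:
(-21 + (0 + 7)*2)² = (-21 + 7*2)² = (-21 + 14)² = (-7)² = 49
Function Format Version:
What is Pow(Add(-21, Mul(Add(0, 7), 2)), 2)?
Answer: 49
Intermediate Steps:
Pow(Add(-21, Mul(Add(0, 7), 2)), 2) = Pow(Add(-21, Mul(7, 2)), 2) = Pow(Add(-21, 14), 2) = Pow(-7, 2) = 49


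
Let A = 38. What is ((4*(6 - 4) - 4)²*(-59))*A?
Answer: -35872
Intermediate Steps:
((4*(6 - 4) - 4)²*(-59))*A = ((4*(6 - 4) - 4)²*(-59))*38 = ((4*2 - 4)²*(-59))*38 = ((8 - 4)²*(-59))*38 = (4²*(-59))*38 = (16*(-59))*38 = -944*38 = -35872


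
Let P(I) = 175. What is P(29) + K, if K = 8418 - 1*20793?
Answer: -12200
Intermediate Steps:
K = -12375 (K = 8418 - 20793 = -12375)
P(29) + K = 175 - 12375 = -12200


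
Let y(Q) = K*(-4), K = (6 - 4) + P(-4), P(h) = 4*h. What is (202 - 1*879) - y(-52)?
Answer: -733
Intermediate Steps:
K = -14 (K = (6 - 4) + 4*(-4) = 2 - 16 = -14)
y(Q) = 56 (y(Q) = -14*(-4) = 56)
(202 - 1*879) - y(-52) = (202 - 1*879) - 1*56 = (202 - 879) - 56 = -677 - 56 = -733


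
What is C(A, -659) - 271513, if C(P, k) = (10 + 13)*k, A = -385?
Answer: -286670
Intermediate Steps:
C(P, k) = 23*k
C(A, -659) - 271513 = 23*(-659) - 271513 = -15157 - 271513 = -286670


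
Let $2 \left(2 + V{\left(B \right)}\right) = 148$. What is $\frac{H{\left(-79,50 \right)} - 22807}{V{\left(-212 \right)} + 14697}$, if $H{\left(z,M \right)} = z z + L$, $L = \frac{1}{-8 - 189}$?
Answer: $- \frac{3263503}{2909493} \approx -1.1217$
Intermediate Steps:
$L = - \frac{1}{197}$ ($L = \frac{1}{-197} = - \frac{1}{197} \approx -0.0050761$)
$V{\left(B \right)} = 72$ ($V{\left(B \right)} = -2 + \frac{1}{2} \cdot 148 = -2 + 74 = 72$)
$H{\left(z,M \right)} = - \frac{1}{197} + z^{2}$ ($H{\left(z,M \right)} = z z - \frac{1}{197} = z^{2} - \frac{1}{197} = - \frac{1}{197} + z^{2}$)
$\frac{H{\left(-79,50 \right)} - 22807}{V{\left(-212 \right)} + 14697} = \frac{\left(- \frac{1}{197} + \left(-79\right)^{2}\right) - 22807}{72 + 14697} = \frac{\left(- \frac{1}{197} + 6241\right) - 22807}{14769} = \left(\frac{1229476}{197} - 22807\right) \frac{1}{14769} = \left(- \frac{3263503}{197}\right) \frac{1}{14769} = - \frac{3263503}{2909493}$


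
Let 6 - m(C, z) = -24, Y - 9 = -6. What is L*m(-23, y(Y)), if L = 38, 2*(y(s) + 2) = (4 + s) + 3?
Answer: 1140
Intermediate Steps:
Y = 3 (Y = 9 - 6 = 3)
y(s) = 3/2 + s/2 (y(s) = -2 + ((4 + s) + 3)/2 = -2 + (7 + s)/2 = -2 + (7/2 + s/2) = 3/2 + s/2)
m(C, z) = 30 (m(C, z) = 6 - 1*(-24) = 6 + 24 = 30)
L*m(-23, y(Y)) = 38*30 = 1140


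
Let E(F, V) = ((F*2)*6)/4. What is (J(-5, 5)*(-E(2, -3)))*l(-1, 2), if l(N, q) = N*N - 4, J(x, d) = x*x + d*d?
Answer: 900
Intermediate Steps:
J(x, d) = d**2 + x**2 (J(x, d) = x**2 + d**2 = d**2 + x**2)
E(F, V) = 3*F (E(F, V) = ((2*F)*6)*(1/4) = (12*F)*(1/4) = 3*F)
l(N, q) = -4 + N**2 (l(N, q) = N**2 - 4 = -4 + N**2)
(J(-5, 5)*(-E(2, -3)))*l(-1, 2) = ((5**2 + (-5)**2)*(-3*2))*(-4 + (-1)**2) = ((25 + 25)*(-1*6))*(-4 + 1) = (50*(-6))*(-3) = -300*(-3) = 900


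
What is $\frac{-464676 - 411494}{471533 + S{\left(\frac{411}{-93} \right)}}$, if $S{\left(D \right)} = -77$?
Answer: $- \frac{438085}{235728} \approx -1.8584$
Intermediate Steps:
$\frac{-464676 - 411494}{471533 + S{\left(\frac{411}{-93} \right)}} = \frac{-464676 - 411494}{471533 - 77} = - \frac{876170}{471456} = \left(-876170\right) \frac{1}{471456} = - \frac{438085}{235728}$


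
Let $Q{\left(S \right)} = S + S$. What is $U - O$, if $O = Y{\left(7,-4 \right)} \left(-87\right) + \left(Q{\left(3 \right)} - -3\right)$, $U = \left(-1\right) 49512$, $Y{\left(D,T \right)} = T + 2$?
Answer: $-49695$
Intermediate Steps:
$Y{\left(D,T \right)} = 2 + T$
$Q{\left(S \right)} = 2 S$
$U = -49512$
$O = 183$ ($O = \left(2 - 4\right) \left(-87\right) + \left(2 \cdot 3 - -3\right) = \left(-2\right) \left(-87\right) + \left(6 + 3\right) = 174 + 9 = 183$)
$U - O = -49512 - 183 = -49695$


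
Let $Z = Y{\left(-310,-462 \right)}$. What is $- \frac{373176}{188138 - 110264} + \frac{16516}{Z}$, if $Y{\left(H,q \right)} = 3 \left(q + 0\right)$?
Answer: $- \frac{150282410}{8994447} \approx -16.708$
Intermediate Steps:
$Y{\left(H,q \right)} = 3 q$
$Z = -1386$ ($Z = 3 \left(-462\right) = -1386$)
$- \frac{373176}{188138 - 110264} + \frac{16516}{Z} = - \frac{373176}{188138 - 110264} + \frac{16516}{-1386} = - \frac{373176}{77874} + 16516 \left(- \frac{1}{1386}\right) = \left(-373176\right) \frac{1}{77874} - \frac{8258}{693} = - \frac{62196}{12979} - \frac{8258}{693} = - \frac{150282410}{8994447}$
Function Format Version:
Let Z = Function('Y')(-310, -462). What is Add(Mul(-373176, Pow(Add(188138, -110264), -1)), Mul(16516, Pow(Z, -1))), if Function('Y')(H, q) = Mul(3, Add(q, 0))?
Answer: Rational(-150282410, 8994447) ≈ -16.708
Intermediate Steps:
Function('Y')(H, q) = Mul(3, q)
Z = -1386 (Z = Mul(3, -462) = -1386)
Add(Mul(-373176, Pow(Add(188138, -110264), -1)), Mul(16516, Pow(Z, -1))) = Add(Mul(-373176, Pow(Add(188138, -110264), -1)), Mul(16516, Pow(-1386, -1))) = Add(Mul(-373176, Pow(77874, -1)), Mul(16516, Rational(-1, 1386))) = Add(Mul(-373176, Rational(1, 77874)), Rational(-8258, 693)) = Add(Rational(-62196, 12979), Rational(-8258, 693)) = Rational(-150282410, 8994447)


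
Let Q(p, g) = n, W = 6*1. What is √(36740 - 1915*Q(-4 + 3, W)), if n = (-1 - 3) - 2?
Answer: √48230 ≈ 219.61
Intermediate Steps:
W = 6
n = -6 (n = -4 - 2 = -6)
Q(p, g) = -6
√(36740 - 1915*Q(-4 + 3, W)) = √(36740 - 1915*(-6)) = √(36740 + 11490) = √48230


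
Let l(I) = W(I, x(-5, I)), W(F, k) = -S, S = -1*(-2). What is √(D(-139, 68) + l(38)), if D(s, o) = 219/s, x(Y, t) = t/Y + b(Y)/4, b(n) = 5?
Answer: I*√69083/139 ≈ 1.8909*I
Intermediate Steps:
S = 2
x(Y, t) = 5/4 + t/Y (x(Y, t) = t/Y + 5/4 = 5/4 + t/Y)
W(F, k) = -2 (W(F, k) = -1*2 = -2)
l(I) = -2
√(D(-139, 68) + l(38)) = √(219/(-139) - 2) = √(219*(-1/139) - 2) = √(-219/139 - 2) = √(-497/139) = I*√69083/139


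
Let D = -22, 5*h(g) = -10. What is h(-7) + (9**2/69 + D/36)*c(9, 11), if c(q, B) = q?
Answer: 141/46 ≈ 3.0652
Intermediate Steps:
h(g) = -2 (h(g) = (1/5)*(-10) = -2)
h(-7) + (9**2/69 + D/36)*c(9, 11) = -2 + (9**2/69 - 22/36)*9 = -2 + (81*(1/69) - 22*1/36)*9 = -2 + (27/23 - 11/18)*9 = -2 + (233/414)*9 = -2 + 233/46 = 141/46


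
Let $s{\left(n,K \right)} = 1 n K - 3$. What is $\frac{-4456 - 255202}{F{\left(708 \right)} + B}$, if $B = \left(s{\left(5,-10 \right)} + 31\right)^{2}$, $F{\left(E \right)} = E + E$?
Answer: $- \frac{129829}{950} \approx -136.66$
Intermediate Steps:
$s{\left(n,K \right)} = -3 + K n$ ($s{\left(n,K \right)} = n K - 3 = K n - 3 = -3 + K n$)
$F{\left(E \right)} = 2 E$
$B = 484$ ($B = \left(\left(-3 - 50\right) + 31\right)^{2} = \left(-53 + 31\right)^{2} = \left(-22\right)^{2} = 484$)
$\frac{-4456 - 255202}{F{\left(708 \right)} + B} = \frac{-4456 - 255202}{2 \cdot 708 + 484} = - \frac{259658}{1416 + 484} = - \frac{259658}{1900} = \left(-259658\right) \frac{1}{1900} = - \frac{129829}{950}$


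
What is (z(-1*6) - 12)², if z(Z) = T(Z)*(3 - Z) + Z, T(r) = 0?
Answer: 324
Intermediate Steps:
z(Z) = Z (z(Z) = 0*(3 - Z) + Z = 0 + Z = Z)
(z(-1*6) - 12)² = (-1*6 - 12)² = (-6 - 12)² = (-18)² = 324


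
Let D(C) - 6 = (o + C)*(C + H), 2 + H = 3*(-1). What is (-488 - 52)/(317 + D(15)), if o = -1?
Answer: -540/463 ≈ -1.1663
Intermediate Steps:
H = -5 (H = -2 + 3*(-1) = -2 - 3 = -5)
D(C) = 6 + (-1 + C)*(-5 + C) (D(C) = 6 + (-1 + C)*(C - 5) = 6 + (-1 + C)*(-5 + C))
(-488 - 52)/(317 + D(15)) = (-488 - 52)/(317 + (11 + 15² - 6*15)) = -540/(317 + (11 + 225 - 90)) = -540/(317 + 146) = -540/463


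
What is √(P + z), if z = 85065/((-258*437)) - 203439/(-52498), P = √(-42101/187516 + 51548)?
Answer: √(6674104166445751029621630052 + 22810439097739601387198*√453133945396293)/46245660865922 ≈ 15.171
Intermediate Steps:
P = √453133945396293/93758 (P = √(-42101*1/187516 + 51548) = √(-42101/187516 + 51548) = √(9666032667/187516) = √453133945396293/93758 ≈ 227.04)
z = 1539265927/493244959 (z = 85065/(-112746) - 203439*(-1/52498) = 85065*(-1/112746) + 203439/52498 = -28355/37582 + 203439/52498 = 1539265927/493244959 ≈ 3.1207)
√(P + z) = √(√453133945396293/93758 + 1539265927/493244959) = √(1539265927/493244959 + √453133945396293/93758)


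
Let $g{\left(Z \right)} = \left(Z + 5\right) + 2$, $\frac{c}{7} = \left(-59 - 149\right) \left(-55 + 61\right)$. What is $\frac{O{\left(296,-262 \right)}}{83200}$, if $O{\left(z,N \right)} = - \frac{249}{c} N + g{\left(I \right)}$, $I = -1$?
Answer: $- \frac{2137}{121139200} \approx -1.7641 \cdot 10^{-5}$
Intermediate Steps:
$c = -8736$ ($c = 7 \left(-59 - 149\right) \left(-55 + 61\right) = 7 \left(\left(-208\right) 6\right) = 7 \left(-1248\right) = -8736$)
$g{\left(Z \right)} = 7 + Z$ ($g{\left(Z \right)} = \left(5 + Z\right) + 2 = 7 + Z$)
$O{\left(z,N \right)} = 6 + \frac{83 N}{2912}$ ($O{\left(z,N \right)} = - \frac{249}{-8736} N + \left(7 - 1\right) = \left(-249\right) \left(- \frac{1}{8736}\right) N + 6 = \frac{83 N}{2912} + 6 = 6 + \frac{83 N}{2912}$)
$\frac{O{\left(296,-262 \right)}}{83200} = \frac{6 + \frac{83}{2912} \left(-262\right)}{83200} = \left(6 - \frac{10873}{1456}\right) \frac{1}{83200} = \left(- \frac{2137}{1456}\right) \frac{1}{83200} = - \frac{2137}{121139200}$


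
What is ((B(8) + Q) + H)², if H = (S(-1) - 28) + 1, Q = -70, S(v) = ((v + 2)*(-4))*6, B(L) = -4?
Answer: 15625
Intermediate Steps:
S(v) = -48 - 24*v (S(v) = ((2 + v)*(-4))*6 = (-8 - 4*v)*6 = -48 - 24*v)
H = -51 (H = ((-48 - 24*(-1)) - 28) + 1 = ((-48 + 24) - 28) + 1 = (-24 - 28) + 1 = -52 + 1 = -51)
((B(8) + Q) + H)² = ((-4 - 70) - 51)² = (-74 - 51)² = (-125)² = 15625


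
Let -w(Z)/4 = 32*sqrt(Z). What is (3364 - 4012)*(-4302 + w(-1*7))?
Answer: 2787696 + 82944*I*sqrt(7) ≈ 2.7877e+6 + 2.1945e+5*I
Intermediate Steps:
w(Z) = -128*sqrt(Z)
(3364 - 4012)*(-4302 + w(-1*7)) = (3364 - 4012)*(-4302 - 128*I*sqrt(7)) = -648*(-4302 - 128*I*sqrt(7)) = 2787696 + 82944*I*sqrt(7)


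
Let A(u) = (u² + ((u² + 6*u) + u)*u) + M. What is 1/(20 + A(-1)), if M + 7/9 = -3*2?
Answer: 9/182 ≈ 0.049451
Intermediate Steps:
M = -61/9 (M = -7/9 - 3*2 = -7/9 - 6 = -61/9 ≈ -6.7778)
A(u) = -61/9 + u² + u*(u² + 7*u) (A(u) = (u² + ((u² + 6*u) + u)*u) - 61/9 = (u² + (u² + 7*u)*u) - 61/9 = (u² + u*(u² + 7*u)) - 61/9 = -61/9 + u² + u*(u² + 7*u))
1/(20 + A(-1)) = 1/(20 + (-61/9 + (-1)³ + 8*(-1)²)) = 1/(20 + (-61/9 - 1 + 8*1)) = 1/(20 + (-61/9 - 1 + 8)) = 1/(20 + 2/9) = 1/(182/9) = 9/182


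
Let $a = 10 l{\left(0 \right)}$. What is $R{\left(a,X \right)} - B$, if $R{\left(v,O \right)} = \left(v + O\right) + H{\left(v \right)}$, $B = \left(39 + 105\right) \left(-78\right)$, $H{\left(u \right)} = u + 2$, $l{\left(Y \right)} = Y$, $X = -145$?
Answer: $11089$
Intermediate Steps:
$H{\left(u \right)} = 2 + u$
$B = -11232$ ($B = 144 \left(-78\right) = -11232$)
$a = 0$ ($a = 10 \cdot 0 = 0$)
$R{\left(v,O \right)} = 2 + O + 2 v$ ($R{\left(v,O \right)} = \left(v + O\right) + \left(2 + v\right) = \left(O + v\right) + \left(2 + v\right) = 2 + O + 2 v$)
$R{\left(a,X \right)} - B = \left(2 - 145 + 2 \cdot 0\right) - -11232 = \left(2 - 145 + 0\right) + 11232 = -143 + 11232 = 11089$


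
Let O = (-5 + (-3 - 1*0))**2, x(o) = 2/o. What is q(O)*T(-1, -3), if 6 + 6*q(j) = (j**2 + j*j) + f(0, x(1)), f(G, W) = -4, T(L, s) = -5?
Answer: -20455/3 ≈ -6818.3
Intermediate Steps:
O = 64 (O = (-5 + (-3 + 0))**2 = (-5 - 3)**2 = (-8)**2 = 64)
q(j) = -5/3 + j**2/3 (q(j) = -1 + ((j**2 + j*j) - 4)/6 = -1 + ((j**2 + j**2) - 4)/6 = -1 + (2*j**2 - 4)/6 = -1 + (-4 + 2*j**2)/6 = -1 + (-2/3 + j**2/3) = -5/3 + j**2/3)
q(O)*T(-1, -3) = (-5/3 + (1/3)*64**2)*(-5) = (-5/3 + (1/3)*4096)*(-5) = (-5/3 + 4096/3)*(-5) = (4091/3)*(-5) = -20455/3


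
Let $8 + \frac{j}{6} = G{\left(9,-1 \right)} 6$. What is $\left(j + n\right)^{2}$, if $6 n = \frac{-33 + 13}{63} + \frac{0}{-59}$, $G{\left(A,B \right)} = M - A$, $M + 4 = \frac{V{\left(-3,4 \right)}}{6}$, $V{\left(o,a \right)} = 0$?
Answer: $\frac{9512881156}{35721} \approx 2.6631 \cdot 10^{5}$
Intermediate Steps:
$M = -4$ ($M = -4 + \frac{0}{6} = -4 + 0 \cdot \frac{1}{6} = -4 + 0 = -4$)
$G{\left(A,B \right)} = -4 - A$
$n = - \frac{10}{189}$ ($n = \frac{\frac{-33 + 13}{63} + \frac{0}{-59}}{6} = \frac{\left(-20\right) \frac{1}{63} + 0 \left(- \frac{1}{59}\right)}{6} = \frac{- \frac{20}{63} + 0}{6} = \frac{1}{6} \left(- \frac{20}{63}\right) = - \frac{10}{189} \approx -0.05291$)
$j = -516$ ($j = -48 + 6 \left(-4 - 9\right) 6 = -48 + 6 \left(\left(-13\right) 6\right) = -48 + 6 \left(-78\right) = -48 - 468 = -516$)
$\left(j + n\right)^{2} = \left(-516 - \frac{10}{189}\right)^{2} = \left(- \frac{97534}{189}\right)^{2} = \frac{9512881156}{35721}$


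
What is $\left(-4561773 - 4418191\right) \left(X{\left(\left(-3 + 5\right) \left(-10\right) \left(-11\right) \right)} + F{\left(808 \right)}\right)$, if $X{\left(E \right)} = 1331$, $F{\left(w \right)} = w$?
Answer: $-19208142996$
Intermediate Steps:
$\left(-4561773 - 4418191\right) \left(X{\left(\left(-3 + 5\right) \left(-10\right) \left(-11\right) \right)} + F{\left(808 \right)}\right) = \left(-4561773 - 4418191\right) \left(1331 + 808\right) = \left(-8979964\right) 2139 = -19208142996$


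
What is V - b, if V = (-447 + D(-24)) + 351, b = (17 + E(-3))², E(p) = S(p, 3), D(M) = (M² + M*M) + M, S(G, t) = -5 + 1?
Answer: 863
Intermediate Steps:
S(G, t) = -4
D(M) = M + 2*M² (D(M) = (M² + M²) + M = 2*M² + M = M + 2*M²)
E(p) = -4
b = 169 (b = (17 - 4)² = 13² = 169)
V = 1032 (V = (-447 - 24*(1 + 2*(-24))) + 351 = (-447 - 24*(1 - 48)) + 351 = (-447 - 24*(-47)) + 351 = (-447 + 1128) + 351 = 681 + 351 = 1032)
V - b = 1032 - 1*169 = 1032 - 169 = 863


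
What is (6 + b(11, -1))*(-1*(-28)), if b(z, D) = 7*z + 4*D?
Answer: 2212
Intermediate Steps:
b(z, D) = 4*D + 7*z
(6 + b(11, -1))*(-1*(-28)) = (6 + (4*(-1) + 7*11))*(-1*(-28)) = (6 + (-4 + 77))*28 = (6 + 73)*28 = 79*28 = 2212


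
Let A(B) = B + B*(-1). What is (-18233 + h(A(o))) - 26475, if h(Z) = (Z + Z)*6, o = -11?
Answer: -44708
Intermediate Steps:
A(B) = 0 (A(B) = B - B = 0)
h(Z) = 12*Z (h(Z) = (2*Z)*6 = 12*Z)
(-18233 + h(A(o))) - 26475 = (-18233 + 12*0) - 26475 = (-18233 + 0) - 26475 = -18233 - 26475 = -44708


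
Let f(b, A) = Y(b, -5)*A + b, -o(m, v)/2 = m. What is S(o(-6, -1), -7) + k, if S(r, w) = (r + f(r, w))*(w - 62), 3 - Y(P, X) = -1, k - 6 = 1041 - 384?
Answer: 939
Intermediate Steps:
k = 663 (k = 6 + (1041 - 384) = 6 + 657 = 663)
Y(P, X) = 4 (Y(P, X) = 3 - 1*(-1) = 3 + 1 = 4)
o(m, v) = -2*m
f(b, A) = b + 4*A (f(b, A) = 4*A + b = b + 4*A)
S(r, w) = (-62 + w)*(2*r + 4*w) (S(r, w) = (r + (r + 4*w))*(w - 62) = (2*r + 4*w)*(-62 + w) = (-62 + w)*(2*r + 4*w))
S(o(-6, -1), -7) + k = (-248*(-7) - (-248)*(-6) - 2*(-6)*(-7) - 7*(-2*(-6) + 4*(-7))) + 663 = (1736 - 124*12 + 12*(-7) - 7*(12 - 28)) + 663 = (1736 - 1488 - 84 - 7*(-16)) + 663 = (1736 - 1488 - 84 + 112) + 663 = 276 + 663 = 939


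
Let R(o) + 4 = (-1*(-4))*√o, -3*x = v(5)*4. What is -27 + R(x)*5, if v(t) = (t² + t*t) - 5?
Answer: -47 + 40*I*√15 ≈ -47.0 + 154.92*I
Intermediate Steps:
v(t) = -5 + 2*t² (v(t) = (t² + t²) - 5 = 2*t² - 5 = -5 + 2*t²)
x = -60 (x = -(-5 + 2*5²)*4/3 = -(-5 + 2*25)*4/3 = -(-5 + 50)*4/3 = -15*4 = -⅓*180 = -60)
R(o) = -4 + 4*√o (R(o) = -4 + (-1*(-4))*√o = -4 + 4*√o)
-27 + R(x)*5 = -27 + (-4 + 4*√(-60))*5 = -27 + (-4 + 4*(2*I*√15))*5 = -27 + (-4 + 8*I*√15)*5 = -27 + (-20 + 40*I*√15) = -47 + 40*I*√15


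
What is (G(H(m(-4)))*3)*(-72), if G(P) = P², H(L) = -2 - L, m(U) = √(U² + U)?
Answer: -3456 - 1728*√3 ≈ -6449.0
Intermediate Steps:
m(U) = √(U + U²)
(G(H(m(-4)))*3)*(-72) = ((-2 - √(-4*(1 - 4)))²*3)*(-72) = ((-2 - √(-4*(-3)))²*3)*(-72) = ((-2 - √12)²*3)*(-72) = ((-2 - 2*√3)²*3)*(-72) = (3*(-2 - 2*√3)²)*(-72) = -216*(-2 - 2*√3)²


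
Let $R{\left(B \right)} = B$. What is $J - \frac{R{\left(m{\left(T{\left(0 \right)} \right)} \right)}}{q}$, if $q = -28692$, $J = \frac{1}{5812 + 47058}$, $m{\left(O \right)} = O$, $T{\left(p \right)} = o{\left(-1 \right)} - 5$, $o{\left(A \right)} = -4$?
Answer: $- \frac{24841}{84274780} \approx -0.00029476$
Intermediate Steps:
$T{\left(p \right)} = -9$ ($T{\left(p \right)} = -4 - 5 = -9$)
$J = \frac{1}{52870} \approx 1.8914 \cdot 10^{-5}$
$J - \frac{R{\left(m{\left(T{\left(0 \right)} \right)} \right)}}{q} = \frac{1}{52870} - - \frac{9}{-28692} = \frac{1}{52870} - \left(-9\right) \left(- \frac{1}{28692}\right) = \frac{1}{52870} - \frac{1}{3188} = - \frac{24841}{84274780}$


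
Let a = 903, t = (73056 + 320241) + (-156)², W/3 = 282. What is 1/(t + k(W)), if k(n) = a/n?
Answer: 282/117772807 ≈ 2.3944e-6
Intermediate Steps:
W = 846 (W = 3*282 = 846)
t = 417633 (t = 393297 + 24336 = 417633)
k(n) = 903/n
1/(t + k(W)) = 1/(417633 + 903/846) = 1/(417633 + 903*(1/846)) = 1/(417633 + 301/282) = 1/(117772807/282) = 282/117772807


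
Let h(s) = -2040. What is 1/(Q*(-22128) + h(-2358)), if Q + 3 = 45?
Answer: -1/931416 ≈ -1.0736e-6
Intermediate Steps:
Q = 42 (Q = -3 + 45 = 42)
1/(Q*(-22128) + h(-2358)) = 1/(42*(-22128) - 2040) = 1/(-929376 - 2040) = 1/(-931416) = -1/931416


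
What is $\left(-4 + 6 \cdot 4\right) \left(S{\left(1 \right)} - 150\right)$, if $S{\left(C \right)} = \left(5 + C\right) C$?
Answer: $-2880$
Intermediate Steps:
$S{\left(C \right)} = C \left(5 + C\right)$
$\left(-4 + 6 \cdot 4\right) \left(S{\left(1 \right)} - 150\right) = \left(-4 + 6 \cdot 4\right) \left(1 \left(5 + 1\right) - 150\right) = \left(-4 + 24\right) \left(1 \cdot 6 - 150\right) = 20 \left(6 - 150\right) = 20 \left(-144\right) = -2880$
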